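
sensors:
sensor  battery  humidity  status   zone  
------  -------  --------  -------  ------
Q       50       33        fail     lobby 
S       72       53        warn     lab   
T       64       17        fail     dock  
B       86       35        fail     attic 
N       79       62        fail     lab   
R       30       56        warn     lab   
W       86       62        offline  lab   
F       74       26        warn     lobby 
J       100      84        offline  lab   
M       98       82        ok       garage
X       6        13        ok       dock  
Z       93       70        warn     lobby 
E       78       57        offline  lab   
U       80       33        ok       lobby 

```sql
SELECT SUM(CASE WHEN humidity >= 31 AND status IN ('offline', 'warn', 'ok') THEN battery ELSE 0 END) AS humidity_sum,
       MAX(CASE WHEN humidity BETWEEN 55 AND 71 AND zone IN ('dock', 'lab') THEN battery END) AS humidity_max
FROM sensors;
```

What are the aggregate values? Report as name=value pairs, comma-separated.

humidity_sum=637, humidity_max=86

[humidity_sum: humidity >= 31 AND status IN ('offline', 'warn', 'ok')]
sensor=Q: ✗
sensor=S: ✓ → 72
sensor=T: ✗
sensor=B: ✗
sensor=N: ✗
sensor=R: ✓ → 30
sensor=W: ✓ → 86
sensor=F: ✗
sensor=J: ✓ → 100
sensor=M: ✓ → 98
sensor=X: ✗
sensor=Z: ✓ → 93
sensor=E: ✓ → 78
sensor=U: ✓ → 80
humidity_sum = 72 + 30 + 86 + 100 + 98 + 93 + 78 + 80 = 637
—
[humidity_max: humidity BETWEEN 55 AND 71 AND zone IN ('dock', 'lab')]
sensor=Q: ✗
sensor=S: ✗
sensor=T: ✗
sensor=B: ✗
sensor=N: ✓ → 79
sensor=R: ✓ → 30
sensor=W: ✓ → 86
sensor=F: ✗
sensor=J: ✗
sensor=M: ✗
sensor=X: ✗
sensor=Z: ✗
sensor=E: ✓ → 78
sensor=U: ✗
humidity_max = MAX(79, 30, 86, 78) = 86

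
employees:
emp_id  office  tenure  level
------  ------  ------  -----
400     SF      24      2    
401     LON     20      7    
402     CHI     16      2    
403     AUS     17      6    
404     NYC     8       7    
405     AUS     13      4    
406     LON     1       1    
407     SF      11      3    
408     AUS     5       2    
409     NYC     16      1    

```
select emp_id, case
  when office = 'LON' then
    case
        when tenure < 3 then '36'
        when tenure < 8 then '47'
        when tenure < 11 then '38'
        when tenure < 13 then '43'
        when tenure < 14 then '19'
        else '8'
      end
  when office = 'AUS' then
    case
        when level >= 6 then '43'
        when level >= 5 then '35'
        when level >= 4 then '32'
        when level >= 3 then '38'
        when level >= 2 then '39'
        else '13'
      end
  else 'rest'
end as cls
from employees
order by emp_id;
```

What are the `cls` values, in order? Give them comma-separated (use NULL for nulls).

emp_id=400: office='SF' → outer ELSE → rest
emp_id=401: office='LON' → inner[ELSE] → 8
emp_id=402: office='CHI' → outer ELSE → rest
emp_id=403: office='AUS' → inner[level >= 6] → 43
emp_id=404: office='NYC' → outer ELSE → rest
emp_id=405: office='AUS' → inner[level >= 4] → 32
emp_id=406: office='LON' → inner[tenure < 3] → 36
emp_id=407: office='SF' → outer ELSE → rest
emp_id=408: office='AUS' → inner[level >= 2] → 39
emp_id=409: office='NYC' → outer ELSE → rest

rest, 8, rest, 43, rest, 32, 36, rest, 39, rest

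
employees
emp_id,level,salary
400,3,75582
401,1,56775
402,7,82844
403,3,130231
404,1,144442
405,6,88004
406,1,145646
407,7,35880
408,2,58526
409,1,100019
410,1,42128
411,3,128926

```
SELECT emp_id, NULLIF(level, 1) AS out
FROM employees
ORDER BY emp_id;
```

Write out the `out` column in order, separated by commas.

emp_id=400: level=3 vs 1: differ → 3
emp_id=401: level=1 vs 1: equal → NULL
emp_id=402: level=7 vs 1: differ → 7
emp_id=403: level=3 vs 1: differ → 3
emp_id=404: level=1 vs 1: equal → NULL
emp_id=405: level=6 vs 1: differ → 6
emp_id=406: level=1 vs 1: equal → NULL
emp_id=407: level=7 vs 1: differ → 7
emp_id=408: level=2 vs 1: differ → 2
emp_id=409: level=1 vs 1: equal → NULL
emp_id=410: level=1 vs 1: equal → NULL
emp_id=411: level=3 vs 1: differ → 3

3, NULL, 7, 3, NULL, 6, NULL, 7, 2, NULL, NULL, 3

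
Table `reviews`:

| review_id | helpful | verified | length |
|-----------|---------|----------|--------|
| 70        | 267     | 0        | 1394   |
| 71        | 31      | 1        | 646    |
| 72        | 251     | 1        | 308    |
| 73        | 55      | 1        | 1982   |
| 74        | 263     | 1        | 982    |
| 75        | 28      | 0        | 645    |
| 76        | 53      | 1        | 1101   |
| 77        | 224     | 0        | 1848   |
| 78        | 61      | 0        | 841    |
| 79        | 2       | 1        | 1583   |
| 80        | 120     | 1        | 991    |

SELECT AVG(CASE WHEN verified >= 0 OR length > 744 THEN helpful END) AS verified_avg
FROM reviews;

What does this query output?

123.1818181818

review_id=70: ✓ → 267
review_id=71: ✓ → 31
review_id=72: ✓ → 251
review_id=73: ✓ → 55
review_id=74: ✓ → 263
review_id=75: ✓ → 28
review_id=76: ✓ → 53
review_id=77: ✓ → 224
review_id=78: ✓ → 61
review_id=79: ✓ → 2
review_id=80: ✓ → 120
verified_avg = (267 + 31 + 251 + 55 + 263 + 28 + 53 + 224 + 61 + 2 + 120) / 11 = 123.1818181818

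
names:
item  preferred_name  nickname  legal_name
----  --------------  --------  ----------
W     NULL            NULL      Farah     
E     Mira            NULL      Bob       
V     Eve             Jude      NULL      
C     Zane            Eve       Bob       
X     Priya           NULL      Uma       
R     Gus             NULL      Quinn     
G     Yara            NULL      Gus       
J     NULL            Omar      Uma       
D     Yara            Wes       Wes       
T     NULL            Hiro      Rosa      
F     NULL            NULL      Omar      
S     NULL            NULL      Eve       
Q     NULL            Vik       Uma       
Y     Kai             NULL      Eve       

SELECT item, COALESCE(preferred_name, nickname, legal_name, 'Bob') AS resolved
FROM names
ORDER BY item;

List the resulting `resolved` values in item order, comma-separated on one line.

item=C: preferred_name=Zane → Zane
item=D: preferred_name=Yara → Yara
item=E: preferred_name=Mira → Mira
item=F: preferred_name=NULL, nickname=NULL, legal_name=Omar → Omar
item=G: preferred_name=Yara → Yara
item=J: preferred_name=NULL, nickname=Omar → Omar
item=Q: preferred_name=NULL, nickname=Vik → Vik
item=R: preferred_name=Gus → Gus
item=S: preferred_name=NULL, nickname=NULL, legal_name=Eve → Eve
item=T: preferred_name=NULL, nickname=Hiro → Hiro
item=V: preferred_name=Eve → Eve
item=W: preferred_name=NULL, nickname=NULL, legal_name=Farah → Farah
item=X: preferred_name=Priya → Priya
item=Y: preferred_name=Kai → Kai

Zane, Yara, Mira, Omar, Yara, Omar, Vik, Gus, Eve, Hiro, Eve, Farah, Priya, Kai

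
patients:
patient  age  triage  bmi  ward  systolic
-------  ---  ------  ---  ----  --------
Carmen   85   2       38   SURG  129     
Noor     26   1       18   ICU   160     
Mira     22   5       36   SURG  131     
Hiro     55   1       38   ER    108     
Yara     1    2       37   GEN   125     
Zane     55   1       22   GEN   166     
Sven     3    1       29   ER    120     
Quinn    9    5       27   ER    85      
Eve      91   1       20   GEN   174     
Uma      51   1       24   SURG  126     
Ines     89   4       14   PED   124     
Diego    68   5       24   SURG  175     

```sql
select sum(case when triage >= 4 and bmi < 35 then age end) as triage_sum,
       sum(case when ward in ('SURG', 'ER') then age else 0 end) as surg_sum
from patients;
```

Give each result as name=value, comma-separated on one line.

triage_sum=166, surg_sum=293

[triage_sum: triage >= 4 and bmi < 35]
patient=Carmen: ✗
patient=Noor: ✗
patient=Mira: ✗
patient=Hiro: ✗
patient=Yara: ✗
patient=Zane: ✗
patient=Sven: ✗
patient=Quinn: ✓ → 9
patient=Eve: ✗
patient=Uma: ✗
patient=Ines: ✓ → 89
patient=Diego: ✓ → 68
triage_sum = 9 + 89 + 68 = 166
—
[surg_sum: ward in ('SURG', 'ER')]
patient=Carmen: ✓ → 85
patient=Noor: ✗
patient=Mira: ✓ → 22
patient=Hiro: ✓ → 55
patient=Yara: ✗
patient=Zane: ✗
patient=Sven: ✓ → 3
patient=Quinn: ✓ → 9
patient=Eve: ✗
patient=Uma: ✓ → 51
patient=Ines: ✗
patient=Diego: ✓ → 68
surg_sum = 85 + 22 + 55 + 3 + 9 + 51 + 68 = 293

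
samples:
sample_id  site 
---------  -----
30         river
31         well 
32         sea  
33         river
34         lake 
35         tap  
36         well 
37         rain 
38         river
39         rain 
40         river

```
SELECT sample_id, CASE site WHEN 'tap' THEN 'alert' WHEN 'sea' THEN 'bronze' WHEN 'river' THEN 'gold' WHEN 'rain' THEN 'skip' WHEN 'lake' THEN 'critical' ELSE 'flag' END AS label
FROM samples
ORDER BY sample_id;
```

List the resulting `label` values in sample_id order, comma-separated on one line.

gold, flag, bronze, gold, critical, alert, flag, skip, gold, skip, gold

sample_id=30: site='river' → gold
sample_id=31: ELSE → flag
sample_id=32: site='sea' → bronze
sample_id=33: site='river' → gold
sample_id=34: site='lake' → critical
sample_id=35: site='tap' → alert
sample_id=36: ELSE → flag
sample_id=37: site='rain' → skip
sample_id=38: site='river' → gold
sample_id=39: site='rain' → skip
sample_id=40: site='river' → gold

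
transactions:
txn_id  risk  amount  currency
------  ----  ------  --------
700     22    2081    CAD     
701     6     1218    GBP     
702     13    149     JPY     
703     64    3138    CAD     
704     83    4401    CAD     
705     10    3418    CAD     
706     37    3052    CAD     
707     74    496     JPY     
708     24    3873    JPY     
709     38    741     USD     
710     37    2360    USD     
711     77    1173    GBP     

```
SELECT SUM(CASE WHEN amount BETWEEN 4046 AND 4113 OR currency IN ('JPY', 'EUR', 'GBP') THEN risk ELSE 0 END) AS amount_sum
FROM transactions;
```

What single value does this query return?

txn_id=700: ✗
txn_id=701: ✓ → 6
txn_id=702: ✓ → 13
txn_id=703: ✗
txn_id=704: ✗
txn_id=705: ✗
txn_id=706: ✗
txn_id=707: ✓ → 74
txn_id=708: ✓ → 24
txn_id=709: ✗
txn_id=710: ✗
txn_id=711: ✓ → 77
amount_sum = 6 + 13 + 74 + 24 + 77 = 194

194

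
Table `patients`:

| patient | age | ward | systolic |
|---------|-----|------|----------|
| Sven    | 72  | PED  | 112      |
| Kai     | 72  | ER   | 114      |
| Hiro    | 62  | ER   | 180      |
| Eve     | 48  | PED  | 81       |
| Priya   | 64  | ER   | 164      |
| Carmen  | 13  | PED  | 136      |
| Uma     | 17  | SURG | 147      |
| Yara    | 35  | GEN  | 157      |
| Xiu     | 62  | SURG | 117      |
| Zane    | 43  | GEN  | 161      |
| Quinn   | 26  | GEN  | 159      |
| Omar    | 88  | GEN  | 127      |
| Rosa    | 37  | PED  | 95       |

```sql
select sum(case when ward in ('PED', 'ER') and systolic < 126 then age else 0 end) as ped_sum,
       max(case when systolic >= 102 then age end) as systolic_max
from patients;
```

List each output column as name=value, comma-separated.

ped_sum=229, systolic_max=88

[ped_sum: ward in ('PED', 'ER') and systolic < 126]
patient=Sven: ✓ → 72
patient=Kai: ✓ → 72
patient=Hiro: ✗
patient=Eve: ✓ → 48
patient=Priya: ✗
patient=Carmen: ✗
patient=Uma: ✗
patient=Yara: ✗
patient=Xiu: ✗
patient=Zane: ✗
patient=Quinn: ✗
patient=Omar: ✗
patient=Rosa: ✓ → 37
ped_sum = 72 + 72 + 48 + 37 = 229
—
[systolic_max: systolic >= 102]
patient=Sven: ✓ → 72
patient=Kai: ✓ → 72
patient=Hiro: ✓ → 62
patient=Eve: ✗
patient=Priya: ✓ → 64
patient=Carmen: ✓ → 13
patient=Uma: ✓ → 17
patient=Yara: ✓ → 35
patient=Xiu: ✓ → 62
patient=Zane: ✓ → 43
patient=Quinn: ✓ → 26
patient=Omar: ✓ → 88
patient=Rosa: ✗
systolic_max = MAX(72, 72, 62, 64, 13, 17, 35, 62, 43, 26, 88) = 88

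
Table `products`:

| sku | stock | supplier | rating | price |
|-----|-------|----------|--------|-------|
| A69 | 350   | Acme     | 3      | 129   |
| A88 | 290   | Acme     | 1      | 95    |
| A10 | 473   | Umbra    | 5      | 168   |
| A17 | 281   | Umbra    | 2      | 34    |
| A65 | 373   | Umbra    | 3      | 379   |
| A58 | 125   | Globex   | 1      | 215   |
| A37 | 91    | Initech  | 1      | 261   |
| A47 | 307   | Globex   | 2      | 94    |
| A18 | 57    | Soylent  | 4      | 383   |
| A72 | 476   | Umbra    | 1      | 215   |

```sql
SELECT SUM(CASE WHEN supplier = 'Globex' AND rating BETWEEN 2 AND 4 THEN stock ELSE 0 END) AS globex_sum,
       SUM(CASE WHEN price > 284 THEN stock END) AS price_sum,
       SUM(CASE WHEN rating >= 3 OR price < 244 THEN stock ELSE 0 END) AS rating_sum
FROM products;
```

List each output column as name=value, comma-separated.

[globex_sum: supplier = 'Globex' AND rating BETWEEN 2 AND 4]
sku=A69: ✗
sku=A88: ✗
sku=A10: ✗
sku=A17: ✗
sku=A65: ✗
sku=A58: ✗
sku=A37: ✗
sku=A47: ✓ → 307
sku=A18: ✗
sku=A72: ✗
globex_sum = 307
—
[price_sum: price > 284]
sku=A69: ✗
sku=A88: ✗
sku=A10: ✗
sku=A17: ✗
sku=A65: ✓ → 373
sku=A58: ✗
sku=A37: ✗
sku=A47: ✗
sku=A18: ✓ → 57
sku=A72: ✗
price_sum = 373 + 57 = 430
—
[rating_sum: rating >= 3 OR price < 244]
sku=A69: ✓ → 350
sku=A88: ✓ → 290
sku=A10: ✓ → 473
sku=A17: ✓ → 281
sku=A65: ✓ → 373
sku=A58: ✓ → 125
sku=A37: ✗
sku=A47: ✓ → 307
sku=A18: ✓ → 57
sku=A72: ✓ → 476
rating_sum = 350 + 290 + 473 + 281 + 373 + 125 + 307 + 57 + 476 = 2732

globex_sum=307, price_sum=430, rating_sum=2732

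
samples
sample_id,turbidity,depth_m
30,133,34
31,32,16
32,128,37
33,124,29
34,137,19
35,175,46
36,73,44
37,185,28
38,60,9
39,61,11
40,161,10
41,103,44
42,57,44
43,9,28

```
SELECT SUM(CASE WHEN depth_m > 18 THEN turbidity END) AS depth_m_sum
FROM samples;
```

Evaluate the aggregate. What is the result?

1124

sample_id=30: ✓ → 133
sample_id=31: ✗
sample_id=32: ✓ → 128
sample_id=33: ✓ → 124
sample_id=34: ✓ → 137
sample_id=35: ✓ → 175
sample_id=36: ✓ → 73
sample_id=37: ✓ → 185
sample_id=38: ✗
sample_id=39: ✗
sample_id=40: ✗
sample_id=41: ✓ → 103
sample_id=42: ✓ → 57
sample_id=43: ✓ → 9
depth_m_sum = 133 + 128 + 124 + 137 + 175 + 73 + 185 + 103 + 57 + 9 = 1124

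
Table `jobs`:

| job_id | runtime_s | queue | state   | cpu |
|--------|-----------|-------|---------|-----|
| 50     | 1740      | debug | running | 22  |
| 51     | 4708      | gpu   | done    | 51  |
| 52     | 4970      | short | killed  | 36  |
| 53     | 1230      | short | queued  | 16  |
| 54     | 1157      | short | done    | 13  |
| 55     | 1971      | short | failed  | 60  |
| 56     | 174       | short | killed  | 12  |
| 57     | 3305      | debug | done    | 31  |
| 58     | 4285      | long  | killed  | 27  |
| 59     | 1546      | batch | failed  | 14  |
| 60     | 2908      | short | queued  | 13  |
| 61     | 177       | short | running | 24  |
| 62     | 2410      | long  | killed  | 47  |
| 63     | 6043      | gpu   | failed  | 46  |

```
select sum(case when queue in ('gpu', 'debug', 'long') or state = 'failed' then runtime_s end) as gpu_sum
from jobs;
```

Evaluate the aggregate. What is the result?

26008

job_id=50: ✓ → 1740
job_id=51: ✓ → 4708
job_id=52: ✗
job_id=53: ✗
job_id=54: ✗
job_id=55: ✓ → 1971
job_id=56: ✗
job_id=57: ✓ → 3305
job_id=58: ✓ → 4285
job_id=59: ✓ → 1546
job_id=60: ✗
job_id=61: ✗
job_id=62: ✓ → 2410
job_id=63: ✓ → 6043
gpu_sum = 1740 + 4708 + 1971 + 3305 + 4285 + 1546 + 2410 + 6043 = 26008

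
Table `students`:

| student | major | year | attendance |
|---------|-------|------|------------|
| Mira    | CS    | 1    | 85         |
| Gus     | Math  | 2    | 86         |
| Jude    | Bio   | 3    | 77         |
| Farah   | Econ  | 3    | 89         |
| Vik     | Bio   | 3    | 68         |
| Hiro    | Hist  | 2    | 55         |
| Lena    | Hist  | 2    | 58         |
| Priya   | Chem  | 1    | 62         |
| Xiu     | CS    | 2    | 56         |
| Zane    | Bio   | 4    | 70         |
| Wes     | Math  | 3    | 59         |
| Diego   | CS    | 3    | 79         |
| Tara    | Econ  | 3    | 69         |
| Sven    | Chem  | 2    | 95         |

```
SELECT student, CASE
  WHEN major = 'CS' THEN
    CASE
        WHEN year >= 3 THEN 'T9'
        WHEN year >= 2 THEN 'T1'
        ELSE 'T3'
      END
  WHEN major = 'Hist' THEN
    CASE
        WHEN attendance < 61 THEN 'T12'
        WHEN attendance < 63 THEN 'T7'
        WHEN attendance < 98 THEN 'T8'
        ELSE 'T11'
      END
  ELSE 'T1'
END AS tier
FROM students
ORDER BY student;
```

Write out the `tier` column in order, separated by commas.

student=Diego: major='CS' → inner[year >= 3] → T9
student=Farah: major='Econ' → outer ELSE → T1
student=Gus: major='Math' → outer ELSE → T1
student=Hiro: major='Hist' → inner[attendance < 61] → T12
student=Jude: major='Bio' → outer ELSE → T1
student=Lena: major='Hist' → inner[attendance < 61] → T12
student=Mira: major='CS' → inner[ELSE] → T3
student=Priya: major='Chem' → outer ELSE → T1
student=Sven: major='Chem' → outer ELSE → T1
student=Tara: major='Econ' → outer ELSE → T1
student=Vik: major='Bio' → outer ELSE → T1
student=Wes: major='Math' → outer ELSE → T1
student=Xiu: major='CS' → inner[year >= 2] → T1
student=Zane: major='Bio' → outer ELSE → T1

T9, T1, T1, T12, T1, T12, T3, T1, T1, T1, T1, T1, T1, T1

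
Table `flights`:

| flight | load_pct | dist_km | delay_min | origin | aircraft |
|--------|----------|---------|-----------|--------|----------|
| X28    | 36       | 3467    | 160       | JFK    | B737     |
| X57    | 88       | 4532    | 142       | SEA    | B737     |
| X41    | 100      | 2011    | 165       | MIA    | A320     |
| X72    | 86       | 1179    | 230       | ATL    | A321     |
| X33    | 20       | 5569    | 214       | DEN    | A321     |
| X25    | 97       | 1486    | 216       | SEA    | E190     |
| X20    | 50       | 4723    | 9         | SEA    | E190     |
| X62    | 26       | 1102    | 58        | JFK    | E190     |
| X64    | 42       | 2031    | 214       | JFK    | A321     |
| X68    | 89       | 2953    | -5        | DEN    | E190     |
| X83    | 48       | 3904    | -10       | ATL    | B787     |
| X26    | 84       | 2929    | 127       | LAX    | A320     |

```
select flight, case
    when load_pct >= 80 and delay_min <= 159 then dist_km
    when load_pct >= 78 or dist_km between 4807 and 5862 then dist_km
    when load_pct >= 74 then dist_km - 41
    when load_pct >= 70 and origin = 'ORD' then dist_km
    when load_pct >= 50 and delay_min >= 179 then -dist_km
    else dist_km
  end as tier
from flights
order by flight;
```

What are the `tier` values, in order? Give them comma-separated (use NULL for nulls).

4723, 1486, 2929, 3467, 5569, 2011, 4532, 1102, 2031, 2953, 1179, 3904

flight=X20: ELSE → 4723
flight=X25: load_pct >= 78 or dist_km between 4807 and 5862 → 1486
flight=X26: load_pct >= 80 and delay_min <= 159 → 2929
flight=X28: ELSE → 3467
flight=X33: load_pct >= 78 or dist_km between 4807 and 5862 → 5569
flight=X41: load_pct >= 78 or dist_km between 4807 and 5862 → 2011
flight=X57: load_pct >= 80 and delay_min <= 159 → 4532
flight=X62: ELSE → 1102
flight=X64: ELSE → 2031
flight=X68: load_pct >= 80 and delay_min <= 159 → 2953
flight=X72: load_pct >= 78 or dist_km between 4807 and 5862 → 1179
flight=X83: ELSE → 3904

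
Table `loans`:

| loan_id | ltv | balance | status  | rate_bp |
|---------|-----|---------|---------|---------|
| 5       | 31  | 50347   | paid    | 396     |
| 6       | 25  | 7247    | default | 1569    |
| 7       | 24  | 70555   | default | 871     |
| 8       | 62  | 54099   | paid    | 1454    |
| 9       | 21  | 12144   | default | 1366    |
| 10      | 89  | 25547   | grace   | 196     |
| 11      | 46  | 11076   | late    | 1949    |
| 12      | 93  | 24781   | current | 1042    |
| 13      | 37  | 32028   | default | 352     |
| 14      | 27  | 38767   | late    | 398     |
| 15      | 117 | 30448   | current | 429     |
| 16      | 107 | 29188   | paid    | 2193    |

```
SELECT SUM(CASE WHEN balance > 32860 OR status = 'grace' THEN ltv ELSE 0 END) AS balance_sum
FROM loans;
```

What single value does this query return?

loan_id=5: ✓ → 31
loan_id=6: ✗
loan_id=7: ✓ → 24
loan_id=8: ✓ → 62
loan_id=9: ✗
loan_id=10: ✓ → 89
loan_id=11: ✗
loan_id=12: ✗
loan_id=13: ✗
loan_id=14: ✓ → 27
loan_id=15: ✗
loan_id=16: ✗
balance_sum = 31 + 24 + 62 + 89 + 27 = 233

233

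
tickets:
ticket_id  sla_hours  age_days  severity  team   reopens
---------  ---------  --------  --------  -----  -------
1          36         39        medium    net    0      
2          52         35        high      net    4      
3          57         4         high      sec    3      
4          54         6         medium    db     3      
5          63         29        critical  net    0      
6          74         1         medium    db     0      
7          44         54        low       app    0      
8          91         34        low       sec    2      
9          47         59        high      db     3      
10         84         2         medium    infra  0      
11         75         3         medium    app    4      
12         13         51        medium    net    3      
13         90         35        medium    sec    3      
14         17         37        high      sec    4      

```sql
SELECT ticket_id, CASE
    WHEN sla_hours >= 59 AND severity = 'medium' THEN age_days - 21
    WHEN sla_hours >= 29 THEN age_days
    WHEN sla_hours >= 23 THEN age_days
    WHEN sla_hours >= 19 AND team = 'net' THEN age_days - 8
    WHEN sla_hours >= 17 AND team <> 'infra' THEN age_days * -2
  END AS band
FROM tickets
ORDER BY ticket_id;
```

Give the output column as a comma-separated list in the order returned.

39, 35, 4, 6, 29, -20, 54, 34, 59, -19, -18, NULL, 14, -74

ticket_id=1: sla_hours >= 29 → 39
ticket_id=2: sla_hours >= 29 → 35
ticket_id=3: sla_hours >= 29 → 4
ticket_id=4: sla_hours >= 29 → 6
ticket_id=5: sla_hours >= 29 → 29
ticket_id=6: sla_hours >= 59 AND severity = 'medium' → -20
ticket_id=7: sla_hours >= 29 → 54
ticket_id=8: sla_hours >= 29 → 34
ticket_id=9: sla_hours >= 29 → 59
ticket_id=10: sla_hours >= 59 AND severity = 'medium' → -19
ticket_id=11: sla_hours >= 59 AND severity = 'medium' → -18
ticket_id=12: (no match → NULL) → NULL
ticket_id=13: sla_hours >= 59 AND severity = 'medium' → 14
ticket_id=14: sla_hours >= 17 AND team <> 'infra' → -74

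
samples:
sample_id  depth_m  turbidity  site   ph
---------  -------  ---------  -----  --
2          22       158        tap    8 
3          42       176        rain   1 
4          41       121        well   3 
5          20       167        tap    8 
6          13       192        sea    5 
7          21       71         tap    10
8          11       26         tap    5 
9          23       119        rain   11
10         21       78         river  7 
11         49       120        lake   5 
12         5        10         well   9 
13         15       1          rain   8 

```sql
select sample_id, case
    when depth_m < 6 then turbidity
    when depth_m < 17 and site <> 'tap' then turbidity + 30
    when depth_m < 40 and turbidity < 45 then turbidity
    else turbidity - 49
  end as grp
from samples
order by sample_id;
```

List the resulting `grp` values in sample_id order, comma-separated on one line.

109, 127, 72, 118, 222, 22, 26, 70, 29, 71, 10, 31

sample_id=2: ELSE → 109
sample_id=3: ELSE → 127
sample_id=4: ELSE → 72
sample_id=5: ELSE → 118
sample_id=6: depth_m < 17 and site <> 'tap' → 222
sample_id=7: ELSE → 22
sample_id=8: depth_m < 40 and turbidity < 45 → 26
sample_id=9: ELSE → 70
sample_id=10: ELSE → 29
sample_id=11: ELSE → 71
sample_id=12: depth_m < 6 → 10
sample_id=13: depth_m < 17 and site <> 'tap' → 31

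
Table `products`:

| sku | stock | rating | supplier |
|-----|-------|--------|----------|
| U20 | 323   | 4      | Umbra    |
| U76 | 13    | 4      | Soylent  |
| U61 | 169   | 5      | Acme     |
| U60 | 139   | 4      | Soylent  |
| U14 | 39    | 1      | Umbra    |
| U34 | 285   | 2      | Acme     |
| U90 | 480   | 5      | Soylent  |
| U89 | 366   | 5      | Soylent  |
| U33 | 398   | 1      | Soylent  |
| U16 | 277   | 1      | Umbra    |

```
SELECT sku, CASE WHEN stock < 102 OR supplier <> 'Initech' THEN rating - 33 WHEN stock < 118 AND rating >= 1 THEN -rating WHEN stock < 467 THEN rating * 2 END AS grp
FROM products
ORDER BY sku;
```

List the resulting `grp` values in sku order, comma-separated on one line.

-32, -32, -29, -32, -31, -29, -28, -29, -28, -28

sku=U14: stock < 102 OR supplier <> 'Initech' → -32
sku=U16: stock < 102 OR supplier <> 'Initech' → -32
sku=U20: stock < 102 OR supplier <> 'Initech' → -29
sku=U33: stock < 102 OR supplier <> 'Initech' → -32
sku=U34: stock < 102 OR supplier <> 'Initech' → -31
sku=U60: stock < 102 OR supplier <> 'Initech' → -29
sku=U61: stock < 102 OR supplier <> 'Initech' → -28
sku=U76: stock < 102 OR supplier <> 'Initech' → -29
sku=U89: stock < 102 OR supplier <> 'Initech' → -28
sku=U90: stock < 102 OR supplier <> 'Initech' → -28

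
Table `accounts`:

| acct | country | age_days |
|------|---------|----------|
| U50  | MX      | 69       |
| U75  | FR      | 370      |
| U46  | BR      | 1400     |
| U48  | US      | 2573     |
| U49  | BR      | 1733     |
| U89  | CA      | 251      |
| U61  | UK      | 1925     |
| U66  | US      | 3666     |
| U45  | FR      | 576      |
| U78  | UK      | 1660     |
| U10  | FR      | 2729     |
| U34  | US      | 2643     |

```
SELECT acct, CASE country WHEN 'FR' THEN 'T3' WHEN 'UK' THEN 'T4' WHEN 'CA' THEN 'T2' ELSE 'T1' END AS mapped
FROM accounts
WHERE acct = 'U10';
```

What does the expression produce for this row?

acct = U10: country=FR, age_days=2729.
country='FR' → true → T3

T3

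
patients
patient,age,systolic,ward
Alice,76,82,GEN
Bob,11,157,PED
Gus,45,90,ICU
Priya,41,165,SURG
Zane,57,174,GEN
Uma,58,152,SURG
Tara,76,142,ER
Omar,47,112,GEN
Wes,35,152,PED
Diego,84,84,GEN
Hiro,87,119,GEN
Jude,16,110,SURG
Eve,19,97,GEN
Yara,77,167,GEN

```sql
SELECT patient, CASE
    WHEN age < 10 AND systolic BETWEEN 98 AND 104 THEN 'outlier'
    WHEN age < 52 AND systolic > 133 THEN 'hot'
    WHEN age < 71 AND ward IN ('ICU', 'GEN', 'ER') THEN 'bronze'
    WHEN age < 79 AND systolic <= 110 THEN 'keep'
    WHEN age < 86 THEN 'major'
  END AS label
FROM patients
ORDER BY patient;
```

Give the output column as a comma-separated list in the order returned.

keep, hot, major, bronze, bronze, NULL, keep, bronze, hot, major, major, hot, major, bronze

patient=Alice: age < 79 AND systolic <= 110 → keep
patient=Bob: age < 52 AND systolic > 133 → hot
patient=Diego: age < 86 → major
patient=Eve: age < 71 AND ward IN ('ICU', 'GEN', 'ER') → bronze
patient=Gus: age < 71 AND ward IN ('ICU', 'GEN', 'ER') → bronze
patient=Hiro: (no match → NULL) → NULL
patient=Jude: age < 79 AND systolic <= 110 → keep
patient=Omar: age < 71 AND ward IN ('ICU', 'GEN', 'ER') → bronze
patient=Priya: age < 52 AND systolic > 133 → hot
patient=Tara: age < 86 → major
patient=Uma: age < 86 → major
patient=Wes: age < 52 AND systolic > 133 → hot
patient=Yara: age < 86 → major
patient=Zane: age < 71 AND ward IN ('ICU', 'GEN', 'ER') → bronze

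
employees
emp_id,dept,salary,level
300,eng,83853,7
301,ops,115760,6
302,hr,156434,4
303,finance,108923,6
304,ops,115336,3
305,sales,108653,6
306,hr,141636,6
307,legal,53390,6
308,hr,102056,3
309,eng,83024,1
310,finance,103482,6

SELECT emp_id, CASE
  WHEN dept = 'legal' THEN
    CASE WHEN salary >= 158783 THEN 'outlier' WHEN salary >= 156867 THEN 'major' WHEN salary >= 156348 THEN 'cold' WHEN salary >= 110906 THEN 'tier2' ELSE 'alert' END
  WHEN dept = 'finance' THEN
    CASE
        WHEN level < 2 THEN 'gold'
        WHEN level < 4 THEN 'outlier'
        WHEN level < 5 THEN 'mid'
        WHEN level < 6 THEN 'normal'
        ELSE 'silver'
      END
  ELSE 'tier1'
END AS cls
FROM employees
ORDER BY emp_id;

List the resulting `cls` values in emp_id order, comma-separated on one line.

tier1, tier1, tier1, silver, tier1, tier1, tier1, alert, tier1, tier1, silver

emp_id=300: dept='eng' → outer ELSE → tier1
emp_id=301: dept='ops' → outer ELSE → tier1
emp_id=302: dept='hr' → outer ELSE → tier1
emp_id=303: dept='finance' → inner[ELSE] → silver
emp_id=304: dept='ops' → outer ELSE → tier1
emp_id=305: dept='sales' → outer ELSE → tier1
emp_id=306: dept='hr' → outer ELSE → tier1
emp_id=307: dept='legal' → inner[ELSE] → alert
emp_id=308: dept='hr' → outer ELSE → tier1
emp_id=309: dept='eng' → outer ELSE → tier1
emp_id=310: dept='finance' → inner[ELSE] → silver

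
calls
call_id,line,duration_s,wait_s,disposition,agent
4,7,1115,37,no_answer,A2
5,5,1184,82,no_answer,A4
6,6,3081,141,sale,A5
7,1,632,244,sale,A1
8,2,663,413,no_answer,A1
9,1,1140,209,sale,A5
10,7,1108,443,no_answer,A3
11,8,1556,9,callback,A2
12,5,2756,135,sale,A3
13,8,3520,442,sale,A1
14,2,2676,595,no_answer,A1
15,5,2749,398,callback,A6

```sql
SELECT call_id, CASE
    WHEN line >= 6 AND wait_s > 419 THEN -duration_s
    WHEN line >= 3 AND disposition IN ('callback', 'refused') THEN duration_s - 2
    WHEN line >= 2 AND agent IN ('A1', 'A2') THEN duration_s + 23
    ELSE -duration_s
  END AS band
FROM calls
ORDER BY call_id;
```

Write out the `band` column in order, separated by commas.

1138, -1184, -3081, -632, 686, -1140, -1108, 1554, -2756, -3520, 2699, 2747

call_id=4: line >= 2 AND agent IN ('A1', 'A2') → 1138
call_id=5: ELSE → -1184
call_id=6: ELSE → -3081
call_id=7: ELSE → -632
call_id=8: line >= 2 AND agent IN ('A1', 'A2') → 686
call_id=9: ELSE → -1140
call_id=10: line >= 6 AND wait_s > 419 → -1108
call_id=11: line >= 3 AND disposition IN ('callback', 'refused') → 1554
call_id=12: ELSE → -2756
call_id=13: line >= 6 AND wait_s > 419 → -3520
call_id=14: line >= 2 AND agent IN ('A1', 'A2') → 2699
call_id=15: line >= 3 AND disposition IN ('callback', 'refused') → 2747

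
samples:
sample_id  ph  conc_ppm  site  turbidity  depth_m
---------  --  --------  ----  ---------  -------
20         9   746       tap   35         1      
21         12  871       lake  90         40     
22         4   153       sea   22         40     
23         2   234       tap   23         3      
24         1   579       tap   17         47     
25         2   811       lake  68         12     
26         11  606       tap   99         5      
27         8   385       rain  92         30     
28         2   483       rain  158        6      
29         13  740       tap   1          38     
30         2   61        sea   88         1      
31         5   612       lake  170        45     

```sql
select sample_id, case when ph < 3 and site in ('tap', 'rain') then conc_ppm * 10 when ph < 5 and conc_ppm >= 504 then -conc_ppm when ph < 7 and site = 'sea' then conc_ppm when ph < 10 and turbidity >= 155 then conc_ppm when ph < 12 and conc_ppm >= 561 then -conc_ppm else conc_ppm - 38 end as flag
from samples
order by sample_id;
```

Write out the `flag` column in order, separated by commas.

sample_id=20: ph < 12 and conc_ppm >= 561 → -746
sample_id=21: ELSE → 833
sample_id=22: ph < 7 and site = 'sea' → 153
sample_id=23: ph < 3 and site in ('tap', 'rain') → 2340
sample_id=24: ph < 3 and site in ('tap', 'rain') → 5790
sample_id=25: ph < 5 and conc_ppm >= 504 → -811
sample_id=26: ph < 12 and conc_ppm >= 561 → -606
sample_id=27: ELSE → 347
sample_id=28: ph < 3 and site in ('tap', 'rain') → 4830
sample_id=29: ELSE → 702
sample_id=30: ph < 7 and site = 'sea' → 61
sample_id=31: ph < 10 and turbidity >= 155 → 612

-746, 833, 153, 2340, 5790, -811, -606, 347, 4830, 702, 61, 612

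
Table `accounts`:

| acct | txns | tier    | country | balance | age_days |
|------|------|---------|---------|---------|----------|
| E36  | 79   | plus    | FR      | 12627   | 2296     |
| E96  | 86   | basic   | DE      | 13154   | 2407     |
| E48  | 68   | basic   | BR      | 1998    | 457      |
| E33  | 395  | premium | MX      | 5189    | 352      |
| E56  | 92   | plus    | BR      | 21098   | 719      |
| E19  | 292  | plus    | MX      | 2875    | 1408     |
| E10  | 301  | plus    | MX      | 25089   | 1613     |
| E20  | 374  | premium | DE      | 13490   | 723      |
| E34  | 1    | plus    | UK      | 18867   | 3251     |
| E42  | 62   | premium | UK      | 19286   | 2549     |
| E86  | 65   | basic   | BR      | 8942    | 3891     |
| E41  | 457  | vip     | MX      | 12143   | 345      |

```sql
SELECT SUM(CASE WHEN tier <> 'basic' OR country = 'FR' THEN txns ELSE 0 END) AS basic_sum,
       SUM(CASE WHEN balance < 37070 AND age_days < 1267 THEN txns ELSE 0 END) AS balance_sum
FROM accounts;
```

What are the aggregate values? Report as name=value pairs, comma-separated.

basic_sum=2053, balance_sum=1386

[basic_sum: tier <> 'basic' OR country = 'FR']
acct=E36: ✓ → 79
acct=E96: ✗
acct=E48: ✗
acct=E33: ✓ → 395
acct=E56: ✓ → 92
acct=E19: ✓ → 292
acct=E10: ✓ → 301
acct=E20: ✓ → 374
acct=E34: ✓ → 1
acct=E42: ✓ → 62
acct=E86: ✗
acct=E41: ✓ → 457
basic_sum = 79 + 395 + 92 + 292 + 301 + 374 + 1 + 62 + 457 = 2053
—
[balance_sum: balance < 37070 AND age_days < 1267]
acct=E36: ✗
acct=E96: ✗
acct=E48: ✓ → 68
acct=E33: ✓ → 395
acct=E56: ✓ → 92
acct=E19: ✗
acct=E10: ✗
acct=E20: ✓ → 374
acct=E34: ✗
acct=E42: ✗
acct=E86: ✗
acct=E41: ✓ → 457
balance_sum = 68 + 395 + 92 + 374 + 457 = 1386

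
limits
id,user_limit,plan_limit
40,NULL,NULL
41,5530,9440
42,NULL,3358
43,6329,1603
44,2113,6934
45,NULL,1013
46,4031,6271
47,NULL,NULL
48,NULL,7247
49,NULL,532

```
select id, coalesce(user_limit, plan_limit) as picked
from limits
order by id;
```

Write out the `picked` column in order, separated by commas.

NULL, 5530, 3358, 6329, 2113, 1013, 4031, NULL, 7247, 532

id=40: user_limit=NULL, plan_limit=NULL (all NULL) → NULL
id=41: user_limit=5530 → 5530
id=42: user_limit=NULL, plan_limit=3358 → 3358
id=43: user_limit=6329 → 6329
id=44: user_limit=2113 → 2113
id=45: user_limit=NULL, plan_limit=1013 → 1013
id=46: user_limit=4031 → 4031
id=47: user_limit=NULL, plan_limit=NULL (all NULL) → NULL
id=48: user_limit=NULL, plan_limit=7247 → 7247
id=49: user_limit=NULL, plan_limit=532 → 532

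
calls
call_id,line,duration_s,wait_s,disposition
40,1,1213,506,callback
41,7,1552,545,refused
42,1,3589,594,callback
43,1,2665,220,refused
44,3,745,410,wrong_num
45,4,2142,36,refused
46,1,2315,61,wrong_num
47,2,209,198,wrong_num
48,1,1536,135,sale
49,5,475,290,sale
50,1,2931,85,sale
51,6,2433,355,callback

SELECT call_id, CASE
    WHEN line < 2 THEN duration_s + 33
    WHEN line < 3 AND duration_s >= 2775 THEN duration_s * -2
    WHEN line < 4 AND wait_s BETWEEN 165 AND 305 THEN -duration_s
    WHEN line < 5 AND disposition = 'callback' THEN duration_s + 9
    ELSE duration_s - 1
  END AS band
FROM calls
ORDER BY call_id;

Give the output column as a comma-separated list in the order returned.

1246, 1551, 3622, 2698, 744, 2141, 2348, -209, 1569, 474, 2964, 2432

call_id=40: line < 2 → 1246
call_id=41: ELSE → 1551
call_id=42: line < 2 → 3622
call_id=43: line < 2 → 2698
call_id=44: ELSE → 744
call_id=45: ELSE → 2141
call_id=46: line < 2 → 2348
call_id=47: line < 4 AND wait_s BETWEEN 165 AND 305 → -209
call_id=48: line < 2 → 1569
call_id=49: ELSE → 474
call_id=50: line < 2 → 2964
call_id=51: ELSE → 2432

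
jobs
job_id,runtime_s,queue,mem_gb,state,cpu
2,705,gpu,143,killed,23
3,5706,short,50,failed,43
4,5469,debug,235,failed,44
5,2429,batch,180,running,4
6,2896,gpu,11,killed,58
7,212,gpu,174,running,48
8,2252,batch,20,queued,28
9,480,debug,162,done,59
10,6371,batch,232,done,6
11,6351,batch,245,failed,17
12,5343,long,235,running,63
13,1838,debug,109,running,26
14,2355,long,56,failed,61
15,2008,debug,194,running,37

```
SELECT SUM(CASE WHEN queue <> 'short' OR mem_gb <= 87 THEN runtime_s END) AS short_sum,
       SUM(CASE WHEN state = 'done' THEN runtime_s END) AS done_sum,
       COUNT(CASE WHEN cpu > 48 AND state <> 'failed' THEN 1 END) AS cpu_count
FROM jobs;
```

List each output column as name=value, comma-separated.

short_sum=44415, done_sum=6851, cpu_count=3

[short_sum: queue <> 'short' OR mem_gb <= 87]
job_id=2: ✓ → 705
job_id=3: ✓ → 5706
job_id=4: ✓ → 5469
job_id=5: ✓ → 2429
job_id=6: ✓ → 2896
job_id=7: ✓ → 212
job_id=8: ✓ → 2252
job_id=9: ✓ → 480
job_id=10: ✓ → 6371
job_id=11: ✓ → 6351
job_id=12: ✓ → 5343
job_id=13: ✓ → 1838
job_id=14: ✓ → 2355
job_id=15: ✓ → 2008
short_sum = 705 + 5706 + 5469 + 2429 + 2896 + 212 + 2252 + 480 + 6371 + 6351 + 5343 + 1838 + 2355 + 2008 = 44415
—
[done_sum: state = 'done']
job_id=2: ✗
job_id=3: ✗
job_id=4: ✗
job_id=5: ✗
job_id=6: ✗
job_id=7: ✗
job_id=8: ✗
job_id=9: ✓ → 480
job_id=10: ✓ → 6371
job_id=11: ✗
job_id=12: ✗
job_id=13: ✗
job_id=14: ✗
job_id=15: ✗
done_sum = 480 + 6371 = 6851
—
[cpu_count: cpu > 48 AND state <> 'failed']
job_id=2: ✗
job_id=3: ✗
job_id=4: ✗
job_id=5: ✗
job_id=6: ✓ → 1
job_id=7: ✗
job_id=8: ✗
job_id=9: ✓ → 1
job_id=10: ✗
job_id=11: ✗
job_id=12: ✓ → 1
job_id=13: ✗
job_id=14: ✗
job_id=15: ✗
cpu_count = COUNT(1, 1, 1) = 3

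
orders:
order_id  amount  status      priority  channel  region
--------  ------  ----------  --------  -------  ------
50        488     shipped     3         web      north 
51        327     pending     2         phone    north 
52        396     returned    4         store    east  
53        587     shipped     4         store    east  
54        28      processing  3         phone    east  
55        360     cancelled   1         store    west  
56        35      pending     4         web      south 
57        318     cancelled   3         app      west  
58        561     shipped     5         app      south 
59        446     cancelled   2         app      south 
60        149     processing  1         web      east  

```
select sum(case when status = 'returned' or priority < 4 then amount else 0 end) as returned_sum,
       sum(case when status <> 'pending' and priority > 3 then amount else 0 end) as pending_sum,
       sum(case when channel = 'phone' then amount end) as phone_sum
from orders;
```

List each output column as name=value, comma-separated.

returned_sum=2512, pending_sum=1544, phone_sum=355

[returned_sum: status = 'returned' or priority < 4]
order_id=50: ✓ → 488
order_id=51: ✓ → 327
order_id=52: ✓ → 396
order_id=53: ✗
order_id=54: ✓ → 28
order_id=55: ✓ → 360
order_id=56: ✗
order_id=57: ✓ → 318
order_id=58: ✗
order_id=59: ✓ → 446
order_id=60: ✓ → 149
returned_sum = 488 + 327 + 396 + 28 + 360 + 318 + 446 + 149 = 2512
—
[pending_sum: status <> 'pending' and priority > 3]
order_id=50: ✗
order_id=51: ✗
order_id=52: ✓ → 396
order_id=53: ✓ → 587
order_id=54: ✗
order_id=55: ✗
order_id=56: ✗
order_id=57: ✗
order_id=58: ✓ → 561
order_id=59: ✗
order_id=60: ✗
pending_sum = 396 + 587 + 561 = 1544
—
[phone_sum: channel = 'phone']
order_id=50: ✗
order_id=51: ✓ → 327
order_id=52: ✗
order_id=53: ✗
order_id=54: ✓ → 28
order_id=55: ✗
order_id=56: ✗
order_id=57: ✗
order_id=58: ✗
order_id=59: ✗
order_id=60: ✗
phone_sum = 327 + 28 = 355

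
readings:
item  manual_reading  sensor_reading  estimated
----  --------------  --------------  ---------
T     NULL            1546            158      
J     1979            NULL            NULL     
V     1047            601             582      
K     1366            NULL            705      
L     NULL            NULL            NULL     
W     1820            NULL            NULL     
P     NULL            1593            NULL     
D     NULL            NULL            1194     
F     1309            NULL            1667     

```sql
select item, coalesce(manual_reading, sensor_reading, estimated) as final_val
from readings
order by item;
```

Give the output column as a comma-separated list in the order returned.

item=D: manual_reading=NULL, sensor_reading=NULL, estimated=1194 → 1194
item=F: manual_reading=1309 → 1309
item=J: manual_reading=1979 → 1979
item=K: manual_reading=1366 → 1366
item=L: manual_reading=NULL, sensor_reading=NULL, estimated=NULL (all NULL) → NULL
item=P: manual_reading=NULL, sensor_reading=1593 → 1593
item=T: manual_reading=NULL, sensor_reading=1546 → 1546
item=V: manual_reading=1047 → 1047
item=W: manual_reading=1820 → 1820

1194, 1309, 1979, 1366, NULL, 1593, 1546, 1047, 1820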